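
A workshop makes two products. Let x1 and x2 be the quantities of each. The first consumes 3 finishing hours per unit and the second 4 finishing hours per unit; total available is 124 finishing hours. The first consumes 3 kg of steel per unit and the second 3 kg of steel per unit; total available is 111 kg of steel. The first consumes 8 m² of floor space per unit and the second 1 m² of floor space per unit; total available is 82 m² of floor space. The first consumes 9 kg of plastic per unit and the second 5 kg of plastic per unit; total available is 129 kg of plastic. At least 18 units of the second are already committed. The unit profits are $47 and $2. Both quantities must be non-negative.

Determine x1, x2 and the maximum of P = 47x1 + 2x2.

x1 = 13/3, x2 = 18, maximum P = 719/3

Corner points and P = 47x1 + 2x2:
  (0, 129/5) → P = 258/5
  (0, 18) → P = 36
  (13/3, 18) → P = 719/3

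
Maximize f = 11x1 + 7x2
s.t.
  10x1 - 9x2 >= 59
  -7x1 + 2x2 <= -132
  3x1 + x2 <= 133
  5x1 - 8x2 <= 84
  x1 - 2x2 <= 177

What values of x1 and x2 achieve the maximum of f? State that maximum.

Corner points and f = 11x1 + 7x2:
  (1070/43, 907/43) → f = 18119/43
  (1256/37, 1153/37) → f = 21887/37
  (444/23, 36/23) → f = 5136/23
  (1148/29, 413/29) → f = 15519/29

At the optimal vertex, 10x1 - 9x2 = 59 and 3x1 + x2 = 133.
Solving simultaneously gives x1 = 1256/37, x2 = 1153/37.

x1 = 1256/37, x2 = 1153/37, maximum f = 21887/37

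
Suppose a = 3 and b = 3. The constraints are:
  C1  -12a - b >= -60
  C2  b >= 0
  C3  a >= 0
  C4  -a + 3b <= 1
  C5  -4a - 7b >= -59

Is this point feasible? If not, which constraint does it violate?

Constraint C4: -a + 3b = 6, which is not ≤ 1. All other constraints are satisfied.

not feasible — violates C4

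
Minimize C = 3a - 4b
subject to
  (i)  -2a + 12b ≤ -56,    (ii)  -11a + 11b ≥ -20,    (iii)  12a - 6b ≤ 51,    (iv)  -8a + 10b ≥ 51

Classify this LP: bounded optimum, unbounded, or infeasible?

unbounded

From the feasible point (-293/19, -275/38), moving in the direction (-12, -2) keeps every constraint satisfied while C decreases without bound.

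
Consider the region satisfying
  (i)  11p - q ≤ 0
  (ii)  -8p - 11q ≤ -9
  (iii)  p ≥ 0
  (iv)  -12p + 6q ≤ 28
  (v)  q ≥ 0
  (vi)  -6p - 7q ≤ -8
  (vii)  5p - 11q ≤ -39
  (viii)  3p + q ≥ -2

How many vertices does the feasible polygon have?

Pairwise boundary intersections that survive every other constraint:
  (14/27, 154/27)
  (39/116, 429/116)
  (0, 14/3)
  (0, 39/11)

4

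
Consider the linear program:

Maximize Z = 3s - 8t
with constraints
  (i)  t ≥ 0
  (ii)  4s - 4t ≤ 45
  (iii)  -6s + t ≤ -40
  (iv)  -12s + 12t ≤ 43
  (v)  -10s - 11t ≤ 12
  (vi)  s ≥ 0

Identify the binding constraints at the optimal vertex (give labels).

(i) and (ii)

Corner points and Z = 3s - 8t:
  (45/4, 0) → Z = 135/4
  (20/3, 0) → Z = 20
  (523/60, 123/10) → Z = -289/4
The feasible region is unbounded (it extends along (1, 1)), but Z strictly decreases along every unbounded feasible direction, so there is no improving ray and the maximum is attained at a vertex.

The maximum is at (45/4, 0). Substituting into each constraint, equality holds for (i) and (ii); the remaining constraints have slack.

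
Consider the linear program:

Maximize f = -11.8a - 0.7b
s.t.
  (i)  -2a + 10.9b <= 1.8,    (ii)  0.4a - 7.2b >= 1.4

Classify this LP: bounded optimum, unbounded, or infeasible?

From the feasible point (-1411/502, -88/251), moving in the direction (-10.9, -2) keeps every constraint satisfied while f increases without bound.

unbounded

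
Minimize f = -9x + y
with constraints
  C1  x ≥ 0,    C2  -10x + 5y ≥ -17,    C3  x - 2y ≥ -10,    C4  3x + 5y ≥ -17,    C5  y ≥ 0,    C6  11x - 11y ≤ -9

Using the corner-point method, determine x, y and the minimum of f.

Vertices and f = -9x + y:
  (0, 5) → f = 5
  (0, 9/11) → f = 9/11
  (28/5, 39/5) → f = -213/5
  (232/55, 277/55) → f = -1811/55

x = 28/5, y = 39/5, minimum f = -213/5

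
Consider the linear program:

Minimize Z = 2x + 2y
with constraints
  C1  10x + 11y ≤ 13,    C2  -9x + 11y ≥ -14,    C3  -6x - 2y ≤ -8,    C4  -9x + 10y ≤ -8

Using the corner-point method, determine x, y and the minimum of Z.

x = 29/21, y = -1/7, minimum Z = 52/21

Extreme points and Z = 2x + 2y:
  (27/19, -23/209) → Z = 548/209
  (31/23, -1/23) → Z = 60/23
  (29/21, -1/7) → Z = 52/21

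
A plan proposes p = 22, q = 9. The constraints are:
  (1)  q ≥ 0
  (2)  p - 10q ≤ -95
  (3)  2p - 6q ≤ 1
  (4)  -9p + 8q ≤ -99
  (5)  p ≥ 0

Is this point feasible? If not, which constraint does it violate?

not feasible — violates (2)

Constraint (2): p - 10q = -68, which is not ≤ -95. All other constraints are satisfied.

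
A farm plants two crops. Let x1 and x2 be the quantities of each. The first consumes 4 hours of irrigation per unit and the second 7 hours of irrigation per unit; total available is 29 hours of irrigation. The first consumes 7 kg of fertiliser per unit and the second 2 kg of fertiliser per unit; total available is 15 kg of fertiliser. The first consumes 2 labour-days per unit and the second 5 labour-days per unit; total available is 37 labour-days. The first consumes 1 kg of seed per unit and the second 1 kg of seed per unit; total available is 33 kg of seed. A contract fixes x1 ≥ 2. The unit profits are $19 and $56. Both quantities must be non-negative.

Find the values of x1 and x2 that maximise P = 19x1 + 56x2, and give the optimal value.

x1 = 2, x2 = 1/2, maximum P = 66

Corner points and P = 19x1 + 56x2:
  (15/7, 0) → P = 285/7
  (2, 0) → P = 38
  (2, 1/2) → P = 66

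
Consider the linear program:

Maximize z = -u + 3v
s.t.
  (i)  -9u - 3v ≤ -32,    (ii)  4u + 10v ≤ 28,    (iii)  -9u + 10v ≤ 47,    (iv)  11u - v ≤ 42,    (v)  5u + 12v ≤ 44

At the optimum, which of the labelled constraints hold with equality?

Vertices and z = -u + 3v:
  (118/39, 62/39) → z = 68/39
  (79/21, -13/21) → z = -118/21
  (224/57, 70/57) → z = -14/57

The maximum is at (118/39, 62/39). Substituting into each constraint, equality holds for (i) and (ii); the remaining constraints have slack.

(i) and (ii)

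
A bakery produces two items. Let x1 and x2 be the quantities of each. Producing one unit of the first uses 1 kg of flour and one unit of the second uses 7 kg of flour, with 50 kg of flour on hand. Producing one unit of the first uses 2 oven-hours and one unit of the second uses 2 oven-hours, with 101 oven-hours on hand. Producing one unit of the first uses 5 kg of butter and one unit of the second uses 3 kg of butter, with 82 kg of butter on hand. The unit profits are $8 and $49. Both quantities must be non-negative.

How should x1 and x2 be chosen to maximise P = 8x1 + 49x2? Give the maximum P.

Corner points and P = 8x1 + 49x2:
  (0, 0) → P = 0
  (0, 50/7) → P = 350
  (82/5, 0) → P = 656/5
  (53/4, 21/4) → P = 1453/4

At the optimal vertex, x1 + 7x2 = 50 and 5x1 + 3x2 = 82.
Solving simultaneously gives x1 = 53/4, x2 = 21/4.

x1 = 53/4, x2 = 21/4, maximum P = 1453/4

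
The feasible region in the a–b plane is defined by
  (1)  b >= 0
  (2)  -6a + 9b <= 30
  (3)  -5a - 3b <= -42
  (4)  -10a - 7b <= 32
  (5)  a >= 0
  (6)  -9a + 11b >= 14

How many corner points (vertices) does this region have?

3

Of the 15 pairwise boundary intersections, those satisfying every inequality are:
  (32/7, 134/21)
  (68/5, 62/5)
  (210/41, 224/41)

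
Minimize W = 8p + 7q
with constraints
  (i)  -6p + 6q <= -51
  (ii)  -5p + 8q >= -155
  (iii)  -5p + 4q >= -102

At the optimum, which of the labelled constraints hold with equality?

(i) and (ii)

Extreme points and W = 8p + 7q:
  (-29, -75/2) → W = -989/2
  (68, 119/2) → W = 1921/2
  (49/5, -53/4) → W = -287/20

The minimum is at (-29, -75/2). Substituting into each constraint, equality holds for (i) and (ii); the remaining constraints have slack.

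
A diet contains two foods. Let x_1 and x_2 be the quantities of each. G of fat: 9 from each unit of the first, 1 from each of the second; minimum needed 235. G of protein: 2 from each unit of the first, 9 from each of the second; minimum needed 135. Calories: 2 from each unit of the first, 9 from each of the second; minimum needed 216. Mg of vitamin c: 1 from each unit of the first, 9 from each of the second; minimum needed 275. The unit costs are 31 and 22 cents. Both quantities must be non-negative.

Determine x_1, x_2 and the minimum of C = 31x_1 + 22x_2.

Vertices and C = 31x_1 + 22x_2:
  (0, 235) → C = 5170
  (275, 0) → C = 8525
  (23, 28) → C = 1329
The feasible region is unbounded (it extends along (0, 1), (1, 0)), but C strictly increases along every unbounded feasible direction, so there is no improving ray and the minimum is attained at a vertex.

The optimum lies where 9x_1 + x_2 = 235 and x_1 + 9x_2 = 275.
Solving simultaneously gives x_1 = 23, x_2 = 28.

x_1 = 23, x_2 = 28, minimum C = 1329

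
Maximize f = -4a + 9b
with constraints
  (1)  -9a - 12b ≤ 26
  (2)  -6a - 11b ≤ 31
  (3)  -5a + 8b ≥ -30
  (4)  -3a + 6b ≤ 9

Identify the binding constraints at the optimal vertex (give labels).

Extreme points and f = -4a + 9b:
  (38/33, -100/33) → f = -1052/33
  (-44/15, 1/30) → f = 361/30
  (42, 45/2) → f = 69/2

The maximum is at (42, 45/2). Substituting into each constraint, equality holds for (3) and (4); the remaining constraints have slack.

(3) and (4)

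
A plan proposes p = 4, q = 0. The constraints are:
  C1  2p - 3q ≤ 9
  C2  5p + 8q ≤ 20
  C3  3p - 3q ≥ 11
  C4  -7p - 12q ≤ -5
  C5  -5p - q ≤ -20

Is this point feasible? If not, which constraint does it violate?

C1: 8 ≤ 9 ✓
C2: 20 ≤ 20 ✓
C3: 12 ≥ 11 ✓
C4: -28 ≤ -5 ✓
C5: -20 ≤ -20 ✓

feasible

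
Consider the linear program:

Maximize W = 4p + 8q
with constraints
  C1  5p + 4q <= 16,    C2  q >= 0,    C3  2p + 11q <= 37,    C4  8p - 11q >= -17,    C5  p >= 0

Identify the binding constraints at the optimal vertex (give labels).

C1 and C4

Corner points and W = 4p + 8q:
  (16/5, 0) → W = 64/5
  (36/29, 71/29) → W = 712/29
  (0, 0) → W = 0
  (0, 17/11) → W = 136/11

The maximum is at (36/29, 71/29). Substituting into each constraint, equality holds for C1 and C4; the remaining constraints have slack.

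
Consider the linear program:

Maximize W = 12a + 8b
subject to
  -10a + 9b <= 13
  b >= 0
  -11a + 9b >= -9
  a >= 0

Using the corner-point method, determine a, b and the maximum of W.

a = 22, b = 233/9, maximum W = 4240/9

Corner points and W = 12a + 8b:
  (22, 233/9) → W = 4240/9
  (0, 13/9) → W = 104/9
  (9/11, 0) → W = 108/11
  (0, 0) → W = 0

The binding constraints are -10a + 9b = 13 and -11a + 9b = -9.
Solving simultaneously gives a = 22, b = 233/9.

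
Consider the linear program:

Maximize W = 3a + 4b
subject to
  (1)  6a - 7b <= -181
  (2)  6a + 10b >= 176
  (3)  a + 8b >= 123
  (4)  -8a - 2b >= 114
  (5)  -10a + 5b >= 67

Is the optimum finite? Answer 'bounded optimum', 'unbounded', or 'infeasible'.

From the feasible point (-373/17, 523/17), moving in the direction (-2, 8) keeps every constraint satisfied while W increases without bound.

unbounded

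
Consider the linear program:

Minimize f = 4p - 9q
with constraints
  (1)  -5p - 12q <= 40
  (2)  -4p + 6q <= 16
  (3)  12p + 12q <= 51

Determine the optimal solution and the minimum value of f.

Vertices and f = 4p - 9q:
  (-72/13, -40/39) → f = -168/13
  (13, -35/4) → f = 523/4
  (19/20, 33/10) → f = -259/10

The optimum lies where -4p + 6q = 16 and 12p + 12q = 51.
Solving simultaneously gives p = 19/20, q = 33/10.

p = 19/20, q = 33/10, minimum f = -259/10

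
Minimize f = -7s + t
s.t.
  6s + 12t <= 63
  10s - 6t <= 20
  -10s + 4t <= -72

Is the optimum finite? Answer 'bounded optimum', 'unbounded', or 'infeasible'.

infeasible

The boundaries 6s + 12t = 63 and 10s - 6t = 20 meet at (103/26, 85/26), but that point violates -10s + 4t ≤ -72. Every candidate vertex is excluded by some other constraint, so the feasible region is empty.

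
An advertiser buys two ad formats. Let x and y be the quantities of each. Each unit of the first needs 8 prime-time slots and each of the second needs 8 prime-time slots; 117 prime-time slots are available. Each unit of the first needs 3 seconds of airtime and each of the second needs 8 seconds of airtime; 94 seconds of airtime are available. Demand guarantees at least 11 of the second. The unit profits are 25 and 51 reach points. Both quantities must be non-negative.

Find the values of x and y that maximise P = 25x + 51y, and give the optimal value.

Extreme points and P = 25x + 51y:
  (0, 47/4) → P = 2397/4
  (0, 11) → P = 561
  (2, 11) → P = 611

x = 2, y = 11, maximum P = 611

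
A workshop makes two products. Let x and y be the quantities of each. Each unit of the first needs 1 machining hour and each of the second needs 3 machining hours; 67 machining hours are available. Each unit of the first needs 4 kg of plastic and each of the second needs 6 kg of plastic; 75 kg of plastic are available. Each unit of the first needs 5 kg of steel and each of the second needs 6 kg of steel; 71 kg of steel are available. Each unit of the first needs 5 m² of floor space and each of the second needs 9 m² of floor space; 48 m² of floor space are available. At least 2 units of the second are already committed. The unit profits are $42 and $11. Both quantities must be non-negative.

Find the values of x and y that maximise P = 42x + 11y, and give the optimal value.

Extreme points and P = 42x + 11y:
  (0, 16/3) → P = 176/3
  (0, 2) → P = 22
  (6, 2) → P = 274

x = 6, y = 2, maximum P = 274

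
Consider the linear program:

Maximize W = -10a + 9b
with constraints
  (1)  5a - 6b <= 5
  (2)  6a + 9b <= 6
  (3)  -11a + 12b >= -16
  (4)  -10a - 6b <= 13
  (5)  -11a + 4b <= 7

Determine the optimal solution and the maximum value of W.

Feasible corners and W = -10a + 9b:
  (1, 0) → W = -10
  (-8/15, -23/18) → W = -37/6
  (-13/41, 36/41) → W = 454/41
  (-47/53, -73/106) → W = 283/106

The binding constraints are 6a + 9b = 6 and -11a + 4b = 7.
Solving simultaneously gives a = -13/41, b = 36/41.

a = -13/41, b = 36/41, maximum W = 454/41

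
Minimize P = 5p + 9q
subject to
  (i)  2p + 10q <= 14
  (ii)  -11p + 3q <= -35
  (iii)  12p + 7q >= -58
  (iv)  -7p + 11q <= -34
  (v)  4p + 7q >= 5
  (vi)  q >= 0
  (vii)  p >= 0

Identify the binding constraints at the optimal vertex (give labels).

(iv) and (vi)

Feasible corners and P = 5p + 9q:
  (247/46, 15/46) → P = 685/23
  (7, 0) → P = 35
  (34/7, 0) → P = 170/7

The minimum is at (34/7, 0). Substituting into each constraint, equality holds for (iv) and (vi); the remaining constraints have slack.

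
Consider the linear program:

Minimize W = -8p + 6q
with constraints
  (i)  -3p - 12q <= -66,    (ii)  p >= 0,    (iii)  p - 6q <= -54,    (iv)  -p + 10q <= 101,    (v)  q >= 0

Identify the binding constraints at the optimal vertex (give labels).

Vertices and W = -8p + 6q:
  (0, 9) → W = 54
  (0, 101/10) → W = 303/5
  (33/2, 47/4) → W = -123/2

The minimum is at (33/2, 47/4). Substituting into each constraint, equality holds for (iii) and (iv); the remaining constraints have slack.

(iii) and (iv)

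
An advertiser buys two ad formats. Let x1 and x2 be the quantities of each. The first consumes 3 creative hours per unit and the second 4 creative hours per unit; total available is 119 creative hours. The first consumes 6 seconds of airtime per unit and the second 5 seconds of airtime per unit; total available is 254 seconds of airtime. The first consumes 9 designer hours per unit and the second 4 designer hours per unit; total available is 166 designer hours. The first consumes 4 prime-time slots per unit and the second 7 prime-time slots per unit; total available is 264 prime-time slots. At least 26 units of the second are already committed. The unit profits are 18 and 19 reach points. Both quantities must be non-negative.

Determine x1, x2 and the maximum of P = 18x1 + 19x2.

x1 = 5, x2 = 26, maximum P = 584

Extreme points and P = 18x1 + 19x2:
  (0, 119/4) → P = 2261/4
  (0, 26) → P = 494
  (5, 26) → P = 584

The binding constraints are 3x1 + 4x2 = 119 and x2 = 26.
Solving simultaneously gives x1 = 5, x2 = 26.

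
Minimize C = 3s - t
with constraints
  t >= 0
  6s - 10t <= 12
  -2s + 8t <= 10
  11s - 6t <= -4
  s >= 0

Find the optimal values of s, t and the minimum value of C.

Feasible corners and C = 3s - t:
  (7/19, 51/38) → C = -9/38
  (0, 5/4) → C = -5/4
  (0, 2/3) → C = -2/3

The binding constraints are -2s + 8t = 10 and s = 0.
Solving simultaneously gives s = 0, t = 5/4.

s = 0, t = 5/4, minimum C = -5/4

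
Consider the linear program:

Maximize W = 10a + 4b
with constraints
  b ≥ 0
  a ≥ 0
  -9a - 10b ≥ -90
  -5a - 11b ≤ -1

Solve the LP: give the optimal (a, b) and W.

The binding constraints are b = 0 and -9a - 10b = -90.
Solving simultaneously gives a = 10, b = 0.

a = 10, b = 0, maximum W = 100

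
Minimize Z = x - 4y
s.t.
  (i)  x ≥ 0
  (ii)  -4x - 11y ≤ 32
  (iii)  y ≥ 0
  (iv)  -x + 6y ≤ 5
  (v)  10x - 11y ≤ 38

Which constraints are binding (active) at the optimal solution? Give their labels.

(i) and (iv)

Feasible corners and Z = x - 4y:
  (0, 0) → Z = 0
  (0, 5/6) → Z = -10/3
  (19/5, 0) → Z = 19/5
  (283/49, 88/49) → Z = -69/49

The minimum is at (0, 5/6). Substituting into each constraint, equality holds for (i) and (iv); the remaining constraints have slack.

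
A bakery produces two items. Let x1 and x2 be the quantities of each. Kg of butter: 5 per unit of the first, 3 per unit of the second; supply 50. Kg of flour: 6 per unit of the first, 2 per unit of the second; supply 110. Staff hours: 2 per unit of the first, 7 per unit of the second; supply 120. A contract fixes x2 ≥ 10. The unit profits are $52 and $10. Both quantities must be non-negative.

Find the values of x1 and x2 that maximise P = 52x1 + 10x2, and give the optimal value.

x1 = 4, x2 = 10, maximum P = 308

Feasible corners and P = 52x1 + 10x2:
  (0, 50/3) → P = 500/3
  (0, 10) → P = 100
  (4, 10) → P = 308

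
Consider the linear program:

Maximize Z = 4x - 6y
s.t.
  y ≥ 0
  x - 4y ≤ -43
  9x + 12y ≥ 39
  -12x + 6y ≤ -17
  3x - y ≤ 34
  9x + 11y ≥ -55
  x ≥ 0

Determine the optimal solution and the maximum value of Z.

x = 179/11, y = 163/11, maximum Z = -262/11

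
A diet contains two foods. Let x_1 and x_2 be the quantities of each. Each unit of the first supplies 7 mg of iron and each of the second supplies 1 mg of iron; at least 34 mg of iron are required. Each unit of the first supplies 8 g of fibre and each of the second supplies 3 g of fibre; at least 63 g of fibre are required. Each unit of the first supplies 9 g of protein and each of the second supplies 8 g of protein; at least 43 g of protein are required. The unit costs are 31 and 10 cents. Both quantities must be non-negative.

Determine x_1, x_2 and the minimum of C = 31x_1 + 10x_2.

Vertices and C = 31x_1 + 10x_2:
  (0, 34) → C = 340
  (63/8, 0) → C = 1953/8
  (3, 13) → C = 223
The feasible region is unbounded (it extends along (0, 1), (1, 0)), but C strictly increases along every unbounded feasible direction, so there is no improving ray and the minimum is attained at a vertex.

The optimum lies where 7x_1 + x_2 = 34 and 8x_1 + 3x_2 = 63.
Solving simultaneously gives x_1 = 3, x_2 = 13.

x_1 = 3, x_2 = 13, minimum C = 223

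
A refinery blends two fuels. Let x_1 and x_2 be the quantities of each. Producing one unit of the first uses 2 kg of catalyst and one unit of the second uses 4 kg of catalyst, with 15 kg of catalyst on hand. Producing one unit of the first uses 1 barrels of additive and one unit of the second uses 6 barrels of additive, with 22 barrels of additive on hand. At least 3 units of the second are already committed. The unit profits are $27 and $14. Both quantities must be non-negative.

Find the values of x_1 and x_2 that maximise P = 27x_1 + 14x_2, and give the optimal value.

x_1 = 3/2, x_2 = 3, maximum P = 165/2

Feasible corners and P = 27x_1 + 14x_2:
  (0, 11/3) → P = 154/3
  (0, 3) → P = 42
  (1/4, 29/8) → P = 115/2
  (3/2, 3) → P = 165/2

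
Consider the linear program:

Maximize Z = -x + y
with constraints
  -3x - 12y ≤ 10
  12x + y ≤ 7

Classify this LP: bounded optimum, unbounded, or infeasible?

unbounded

From the feasible point (2/3, -1), moving in the direction (-12, 3) keeps every constraint satisfied while Z increases without bound.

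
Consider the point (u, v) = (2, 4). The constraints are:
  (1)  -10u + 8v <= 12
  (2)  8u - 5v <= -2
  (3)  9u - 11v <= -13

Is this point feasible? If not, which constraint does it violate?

feasible

(1): 12 ≤ 12 ✓
(2): -4 ≤ -2 ✓
(3): -26 ≤ -13 ✓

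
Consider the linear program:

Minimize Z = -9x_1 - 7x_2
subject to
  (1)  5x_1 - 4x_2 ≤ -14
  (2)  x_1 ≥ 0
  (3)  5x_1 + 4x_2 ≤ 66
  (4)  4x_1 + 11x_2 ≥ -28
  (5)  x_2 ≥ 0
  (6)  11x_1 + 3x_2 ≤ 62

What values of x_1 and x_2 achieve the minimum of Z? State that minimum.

Extreme points and Z = -9x_1 - 7x_2:
  (0, 7/2) → Z = -49/2
  (206/59, 464/59) → Z = -5102/59
  (0, 33/2) → Z = -231/2
  (50/29, 416/29) → Z = -3362/29

The optimum lies where 5x_1 + 4x_2 = 66 and 11x_1 + 3x_2 = 62.
Solving simultaneously gives x_1 = 50/29, x_2 = 416/29.

x_1 = 50/29, x_2 = 416/29, minimum Z = -3362/29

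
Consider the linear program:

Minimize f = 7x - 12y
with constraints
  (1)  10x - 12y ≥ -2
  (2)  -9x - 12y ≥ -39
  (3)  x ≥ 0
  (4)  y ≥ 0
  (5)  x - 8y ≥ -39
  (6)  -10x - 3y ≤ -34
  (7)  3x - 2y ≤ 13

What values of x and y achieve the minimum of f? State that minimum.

x = 97/31, y = 28/31, minimum f = 343/31

Extreme points and f = 7x - 12y:
  (13/3, 0) → f = 91/3
  (97/31, 28/31) → f = 343/31
  (17/5, 0) → f = 119/5

At the optimal vertex, -9x - 12y = -39 and -10x - 3y = -34.
Solving simultaneously gives x = 97/31, y = 28/31.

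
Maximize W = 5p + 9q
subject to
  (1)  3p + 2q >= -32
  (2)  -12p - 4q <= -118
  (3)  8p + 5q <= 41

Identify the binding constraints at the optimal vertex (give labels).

(2) and (3)

Vertices and W = 5p + 9q:
  (91/3, -123/2) → W = -2411/6
  (242, -379) → W = -2201
  (213/14, -113/7) → W = -969/14

The maximum is at (213/14, -113/7). Substituting into each constraint, equality holds for (2) and (3); the remaining constraints have slack.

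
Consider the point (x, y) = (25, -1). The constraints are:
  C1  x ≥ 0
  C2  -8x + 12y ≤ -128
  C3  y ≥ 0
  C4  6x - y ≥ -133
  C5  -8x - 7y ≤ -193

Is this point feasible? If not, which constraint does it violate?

Constraint C3: y = -1, which is not ≥ 0. All other constraints are satisfied.

not feasible — violates C3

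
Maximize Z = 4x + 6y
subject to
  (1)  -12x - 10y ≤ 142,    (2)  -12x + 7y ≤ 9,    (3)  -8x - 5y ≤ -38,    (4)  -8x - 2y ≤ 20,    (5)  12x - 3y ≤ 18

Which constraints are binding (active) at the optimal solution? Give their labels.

(2) and (5)

Feasible corners and Z = 4x + 6y:
  (221/116, 132/29) → Z = 1013/29
  (51/16, 27/4) → Z = 213/4
  (17/7, 26/7) → Z = 32

The maximum is at (51/16, 27/4). Substituting into each constraint, equality holds for (2) and (5); the remaining constraints have slack.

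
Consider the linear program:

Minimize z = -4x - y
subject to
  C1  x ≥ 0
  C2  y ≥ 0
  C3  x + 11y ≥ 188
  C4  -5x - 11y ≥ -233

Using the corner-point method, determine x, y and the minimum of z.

Corner points and z = -4x - y:
  (0, 188/11) → z = -188/11
  (0, 233/11) → z = -233/11
  (45/4, 707/44) → z = -2687/44

x = 45/4, y = 707/44, minimum z = -2687/44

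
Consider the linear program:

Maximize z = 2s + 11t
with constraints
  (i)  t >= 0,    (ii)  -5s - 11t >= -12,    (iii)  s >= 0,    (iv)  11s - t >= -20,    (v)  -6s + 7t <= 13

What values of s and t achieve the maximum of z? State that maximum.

s = 0, t = 12/11, maximum z = 12

Corner points and z = 2s + 11t:
  (12/5, 0) → z = 24/5
  (0, 0) → z = 0
  (0, 12/11) → z = 12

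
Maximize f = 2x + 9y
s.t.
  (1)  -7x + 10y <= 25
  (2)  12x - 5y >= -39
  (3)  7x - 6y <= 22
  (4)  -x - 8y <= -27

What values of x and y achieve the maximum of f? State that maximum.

Vertices and f = 2x + 9y:
  (185/14, 47/4) → f = 3701/28
  (35/33, 107/33) → f = 1033/33
  (169/31, 167/62) → f = 2179/62

At the optimal vertex, -7x + 10y = 25 and 7x - 6y = 22.
Solving simultaneously gives x = 185/14, y = 47/4.

x = 185/14, y = 47/4, maximum f = 3701/28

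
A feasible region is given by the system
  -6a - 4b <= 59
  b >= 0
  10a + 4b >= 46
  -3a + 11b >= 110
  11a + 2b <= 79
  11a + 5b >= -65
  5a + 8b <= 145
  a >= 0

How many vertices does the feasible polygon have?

5

The feasible vertices (each the meet of two boundaries and inside every other half-plane) are:
  (33/61, 619/61)
  (0, 23/2)
  (649/127, 1447/127)
  (57/13, 200/13)
  (0, 145/8)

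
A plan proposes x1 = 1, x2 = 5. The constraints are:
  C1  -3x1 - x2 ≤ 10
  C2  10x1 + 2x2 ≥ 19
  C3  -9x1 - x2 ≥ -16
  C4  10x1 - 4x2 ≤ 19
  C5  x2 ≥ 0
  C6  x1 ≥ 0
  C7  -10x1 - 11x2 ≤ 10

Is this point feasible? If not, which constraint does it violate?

feasible

C1: -8 ≤ 10 ✓
C2: 20 ≥ 19 ✓
C3: -14 ≥ -16 ✓
C4: -10 ≤ 19 ✓
C5: 5 ≥ 0 ✓
C6: 1 ≥ 0 ✓
C7: -65 ≤ 10 ✓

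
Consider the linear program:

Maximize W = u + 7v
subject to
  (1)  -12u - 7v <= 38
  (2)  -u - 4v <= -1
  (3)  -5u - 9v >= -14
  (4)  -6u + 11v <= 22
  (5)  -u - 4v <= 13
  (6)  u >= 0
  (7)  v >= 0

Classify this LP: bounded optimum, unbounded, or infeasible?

bounded optimum

Corner points and W = u + 7v:
  (0, 1/4) → W = 7/4
  (1, 0) → W = 1
  (0, 14/9) → W = 98/9
  (14/5, 0) → W = 14/5
The feasible region has finitely many vertices and no improving ray; the maximum is 98/9 at (0, 14/9).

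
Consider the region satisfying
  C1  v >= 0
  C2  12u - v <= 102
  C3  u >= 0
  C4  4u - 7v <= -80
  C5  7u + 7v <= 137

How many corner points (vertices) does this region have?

3

Intersecting each pair of boundary lines and keeping only the points that satisfy every inequality leaves:
  (0, 80/7)
  (0, 137/7)
  (57/11, 1108/77)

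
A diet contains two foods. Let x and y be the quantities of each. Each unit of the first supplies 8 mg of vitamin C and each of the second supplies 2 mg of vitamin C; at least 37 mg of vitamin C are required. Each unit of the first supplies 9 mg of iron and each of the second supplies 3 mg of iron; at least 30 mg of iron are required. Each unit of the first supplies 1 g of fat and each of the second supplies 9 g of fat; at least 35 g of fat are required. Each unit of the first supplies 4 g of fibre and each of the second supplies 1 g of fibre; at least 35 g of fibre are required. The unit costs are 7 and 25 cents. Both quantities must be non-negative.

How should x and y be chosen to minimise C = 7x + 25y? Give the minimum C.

Vertices and C = 7x + 25y:
  (0, 35) → C = 875
  (35, 0) → C = 245
  (8, 3) → C = 131
The feasible region is unbounded (it extends along (0, 1), (1, 0)), but C strictly increases along every unbounded feasible direction, so there is no improving ray and the minimum is attained at a vertex.

x = 8, y = 3, minimum C = 131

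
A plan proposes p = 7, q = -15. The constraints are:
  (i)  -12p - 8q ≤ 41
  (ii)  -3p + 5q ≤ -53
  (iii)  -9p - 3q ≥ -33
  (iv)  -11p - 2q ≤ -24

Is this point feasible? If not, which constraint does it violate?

feasible

(i): 36 ≤ 41 ✓
(ii): -96 ≤ -53 ✓
(iii): -18 ≥ -33 ✓
(iv): -47 ≤ -24 ✓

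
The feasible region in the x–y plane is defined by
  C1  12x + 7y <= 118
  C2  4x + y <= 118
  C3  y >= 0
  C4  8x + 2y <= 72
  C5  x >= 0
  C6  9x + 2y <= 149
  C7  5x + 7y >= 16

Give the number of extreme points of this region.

5

Of the 20 pairwise boundary intersections, those satisfying every inequality are:
  (67/8, 5/2)
  (0, 118/7)
  (9, 0)
  (16/5, 0)
  (0, 16/7)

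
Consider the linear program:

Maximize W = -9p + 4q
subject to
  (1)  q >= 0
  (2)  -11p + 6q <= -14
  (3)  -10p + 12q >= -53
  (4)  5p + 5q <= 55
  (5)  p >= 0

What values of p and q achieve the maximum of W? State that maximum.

p = 14/11, q = 0, maximum W = -126/11

Vertices and W = -9p + 4q:
  (14/11, 0) → W = -126/11
  (53/10, 0) → W = -477/10
  (80/17, 107/17) → W = -292/17
  (185/22, 57/22) → W = -1437/22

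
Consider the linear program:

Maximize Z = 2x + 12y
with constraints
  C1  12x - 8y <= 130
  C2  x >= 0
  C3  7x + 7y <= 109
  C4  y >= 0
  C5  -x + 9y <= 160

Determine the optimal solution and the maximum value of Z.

Corner points and Z = 2x + 12y:
  (891/70, 199/70) → Z = 417/7
  (65/6, 0) → Z = 65/3
  (0, 109/7) → Z = 1308/7
  (0, 0) → Z = 0

The binding constraints are x = 0 and 7x + 7y = 109.
Solving simultaneously gives x = 0, y = 109/7.

x = 0, y = 109/7, maximum Z = 1308/7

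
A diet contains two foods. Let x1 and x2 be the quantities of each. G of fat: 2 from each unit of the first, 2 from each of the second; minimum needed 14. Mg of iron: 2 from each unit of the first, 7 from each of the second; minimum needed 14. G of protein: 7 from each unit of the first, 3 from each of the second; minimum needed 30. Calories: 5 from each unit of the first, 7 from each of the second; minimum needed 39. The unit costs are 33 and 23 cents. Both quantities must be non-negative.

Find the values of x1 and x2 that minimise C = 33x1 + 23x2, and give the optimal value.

x1 = 9/4, x2 = 19/4, minimum C = 367/2

Vertices and C = 33x1 + 23x2:
  (0, 10) → C = 230
  (39/5, 0) → C = 1287/5
  (9/4, 19/4) → C = 367/2
  (5, 2) → C = 211
The feasible region is unbounded (it extends along (0, 1), (1, 0)), but C strictly increases along every unbounded feasible direction, so there is no improving ray and the minimum is attained at a vertex.

The binding constraints are 2x1 + 2x2 = 14 and 7x1 + 3x2 = 30.
Solving simultaneously gives x1 = 9/4, x2 = 19/4.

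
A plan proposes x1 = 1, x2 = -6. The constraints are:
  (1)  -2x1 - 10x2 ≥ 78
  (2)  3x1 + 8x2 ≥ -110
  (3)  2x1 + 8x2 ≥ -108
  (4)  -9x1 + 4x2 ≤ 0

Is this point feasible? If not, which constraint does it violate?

Constraint (1): -2x1 - 10x2 = 58, which is not ≥ 78. All other constraints are satisfied.

not feasible — violates (1)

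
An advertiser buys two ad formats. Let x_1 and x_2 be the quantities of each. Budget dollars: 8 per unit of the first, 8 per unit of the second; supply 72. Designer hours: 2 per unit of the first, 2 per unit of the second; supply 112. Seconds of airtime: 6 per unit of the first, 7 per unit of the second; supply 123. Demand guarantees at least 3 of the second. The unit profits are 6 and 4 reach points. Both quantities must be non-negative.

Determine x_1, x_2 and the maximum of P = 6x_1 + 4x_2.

x_1 = 6, x_2 = 3, maximum P = 48

Extreme points and P = 6x_1 + 4x_2:
  (0, 9) → P = 36
  (0, 3) → P = 12
  (6, 3) → P = 48

At the optimal vertex, 8x_1 + 8x_2 = 72 and x_2 = 3.
Solving simultaneously gives x_1 = 6, x_2 = 3.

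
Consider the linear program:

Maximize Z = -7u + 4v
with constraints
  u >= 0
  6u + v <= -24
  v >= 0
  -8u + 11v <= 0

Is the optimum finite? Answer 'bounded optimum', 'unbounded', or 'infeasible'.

The boundaries u = 0 and 6u + v = -24 meet at (0, -24), but that point violates v ≥ 0. Every candidate vertex is excluded by some other constraint, so the feasible region is empty.

infeasible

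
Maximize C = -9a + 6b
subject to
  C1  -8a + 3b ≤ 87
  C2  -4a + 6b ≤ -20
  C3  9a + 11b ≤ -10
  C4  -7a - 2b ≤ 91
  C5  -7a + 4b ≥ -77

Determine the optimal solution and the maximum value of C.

Corner points and C = -9a + 6b:
  (80/49, -110/49) → C = -1380/49
  (-253/25, -252/25) → C = 153/5
  (807/113, -763/113) → C = -11841/113
  (-5, -28) → C = -123

At the optimal vertex, -4a + 6b = -20 and -7a - 2b = 91.
Solving simultaneously gives a = -253/25, b = -252/25.

a = -253/25, b = -252/25, maximum C = 153/5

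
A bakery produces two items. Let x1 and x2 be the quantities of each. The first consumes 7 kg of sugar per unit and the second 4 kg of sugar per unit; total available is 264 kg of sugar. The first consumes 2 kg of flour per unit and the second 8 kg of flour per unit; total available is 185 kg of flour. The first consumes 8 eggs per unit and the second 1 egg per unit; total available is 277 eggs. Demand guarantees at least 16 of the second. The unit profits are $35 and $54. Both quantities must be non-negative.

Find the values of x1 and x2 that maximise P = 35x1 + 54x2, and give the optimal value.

Extreme points and P = 35x1 + 54x2:
  (0, 185/8) → P = 4995/4
  (0, 16) → P = 864
  (57/2, 16) → P = 3723/2

x1 = 57/2, x2 = 16, maximum P = 3723/2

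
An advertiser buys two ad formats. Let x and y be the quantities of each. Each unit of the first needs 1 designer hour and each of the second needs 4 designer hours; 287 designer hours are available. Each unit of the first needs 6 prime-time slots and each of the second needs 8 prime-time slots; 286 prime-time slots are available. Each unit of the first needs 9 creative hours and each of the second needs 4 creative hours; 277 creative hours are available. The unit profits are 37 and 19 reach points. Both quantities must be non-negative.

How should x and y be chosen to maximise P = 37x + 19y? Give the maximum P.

Feasible corners and P = 37x + 19y:
  (0, 0) → P = 0
  (0, 143/4) → P = 2717/4
  (277/9, 0) → P = 10249/9
  (67/3, 19) → P = 3562/3

The optimum lies where 6x + 8y = 286 and 9x + 4y = 277.
Solving simultaneously gives x = 67/3, y = 19.

x = 67/3, y = 19, maximum P = 3562/3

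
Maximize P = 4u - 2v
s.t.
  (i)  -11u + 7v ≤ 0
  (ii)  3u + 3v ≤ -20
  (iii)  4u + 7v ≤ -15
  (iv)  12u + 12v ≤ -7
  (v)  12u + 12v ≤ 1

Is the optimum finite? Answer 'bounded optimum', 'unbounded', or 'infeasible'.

From the feasible point (-70/27, -110/27), moving in the direction (12, -12) keeps every constraint satisfied while P increases without bound.

unbounded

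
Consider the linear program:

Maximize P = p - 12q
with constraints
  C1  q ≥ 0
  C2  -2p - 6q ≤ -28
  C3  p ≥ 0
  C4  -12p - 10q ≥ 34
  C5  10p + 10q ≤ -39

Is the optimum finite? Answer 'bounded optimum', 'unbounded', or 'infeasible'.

infeasible

The boundaries -2p - 6q = -28 and 10p + 10q = -39 meet at (-257/20, 179/20), but that point violates p ≥ 0. Every candidate vertex is excluded by some other constraint, so the feasible region is empty.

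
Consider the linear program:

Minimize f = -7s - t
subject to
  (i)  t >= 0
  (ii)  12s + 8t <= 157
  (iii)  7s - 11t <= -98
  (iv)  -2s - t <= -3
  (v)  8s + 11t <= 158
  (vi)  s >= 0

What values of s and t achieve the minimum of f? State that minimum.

Vertices and f = -7s - t:
  (4, 126/11) → f = -434/11
  (0, 98/11) → f = -98/11
  (0, 158/11) → f = -158/11

The optimum lies where 7s - 11t = -98 and 8s + 11t = 158.
Solving simultaneously gives s = 4, t = 126/11.

s = 4, t = 126/11, minimum f = -434/11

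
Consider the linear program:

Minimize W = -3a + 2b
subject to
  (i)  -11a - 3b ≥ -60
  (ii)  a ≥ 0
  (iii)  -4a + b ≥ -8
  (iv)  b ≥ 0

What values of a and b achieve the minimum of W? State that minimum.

Feasible corners and W = -3a + 2b:
  (0, 20) → W = 40
  (84/23, 152/23) → W = 52/23
  (0, 0) → W = 0
  (2, 0) → W = -6

a = 2, b = 0, minimum W = -6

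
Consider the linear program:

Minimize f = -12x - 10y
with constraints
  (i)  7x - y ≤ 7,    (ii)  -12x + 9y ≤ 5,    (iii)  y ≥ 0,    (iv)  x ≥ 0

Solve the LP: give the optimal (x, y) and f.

x = 4/3, y = 7/3, minimum f = -118/3

Feasible corners and f = -12x - 10y:
  (4/3, 7/3) → f = -118/3
  (1, 0) → f = -12
  (0, 5/9) → f = -50/9
  (0, 0) → f = 0

At the optimal vertex, 7x - y = 7 and -12x + 9y = 5.
Solving simultaneously gives x = 4/3, y = 7/3.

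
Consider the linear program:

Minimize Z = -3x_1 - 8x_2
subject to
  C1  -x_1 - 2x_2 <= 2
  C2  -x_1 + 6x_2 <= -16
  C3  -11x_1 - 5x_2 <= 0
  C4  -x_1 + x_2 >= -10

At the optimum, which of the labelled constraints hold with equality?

C2 and C4

Corner points and Z = -3x_1 - 8x_2:
  (5/2, -9/4) → Z = 21/2
  (6, -4) → Z = 14
  (44/5, -6/5) → Z = -84/5

The minimum is at (44/5, -6/5). Substituting into each constraint, equality holds for C2 and C4; the remaining constraints have slack.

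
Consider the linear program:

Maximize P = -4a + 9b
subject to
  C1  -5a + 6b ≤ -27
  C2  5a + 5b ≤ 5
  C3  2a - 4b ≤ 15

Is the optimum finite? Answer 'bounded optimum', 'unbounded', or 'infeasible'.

bounded optimum

Corner points and P = -4a + 9b:
  (3, -2) → P = -30
  (9/4, -21/8) → P = -261/8
  (19/6, -13/6) → P = -193/6
The feasible region has finitely many vertices and no improving ray; the maximum is -30 at (3, -2).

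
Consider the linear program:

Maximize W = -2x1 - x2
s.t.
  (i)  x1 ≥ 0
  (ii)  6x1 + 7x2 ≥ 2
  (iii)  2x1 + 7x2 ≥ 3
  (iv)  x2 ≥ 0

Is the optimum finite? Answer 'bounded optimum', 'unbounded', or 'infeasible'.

Corner points and W = -2x1 - x2:
  (0, 3/7) → W = -3/7
  (3/2, 0) → W = -3
The feasible region has finitely many vertices and no improving ray; the maximum is -3/7 at (0, 3/7).

bounded optimum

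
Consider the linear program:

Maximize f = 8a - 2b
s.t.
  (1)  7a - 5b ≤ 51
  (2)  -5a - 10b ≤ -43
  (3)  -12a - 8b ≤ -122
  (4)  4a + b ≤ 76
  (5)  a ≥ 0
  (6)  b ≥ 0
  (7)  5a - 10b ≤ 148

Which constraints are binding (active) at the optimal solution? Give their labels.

Corner points and f = 8a - 2b:
  (509/58, 121/58) → f = 1915/29
  (431/27, 328/27) → f = 2792/27
  (0, 61/4) → f = -61/2
  (0, 76) → f = -152

The maximum is at (431/27, 328/27). Substituting into each constraint, equality holds for (1) and (4); the remaining constraints have slack.

(1) and (4)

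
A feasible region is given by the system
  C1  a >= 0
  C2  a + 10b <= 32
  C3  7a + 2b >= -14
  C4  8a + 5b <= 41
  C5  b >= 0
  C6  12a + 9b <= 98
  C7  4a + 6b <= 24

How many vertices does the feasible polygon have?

5

The feasible vertices (each the meet of two boundaries and inside every other half-plane) are:
  (0, 16/5)
  (0, 0)
  (24/17, 52/17)
  (41/8, 0)
  (9/2, 1)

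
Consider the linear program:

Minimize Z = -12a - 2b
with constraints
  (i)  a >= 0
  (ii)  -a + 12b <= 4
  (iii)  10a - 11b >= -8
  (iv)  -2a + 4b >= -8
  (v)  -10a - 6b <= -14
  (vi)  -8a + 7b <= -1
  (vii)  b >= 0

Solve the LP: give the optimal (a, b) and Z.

Vertices and Z = -12a - 2b:
  (28/5, 4/5) → Z = -344/5
  (8/7, 3/7) → Z = -102/7
  (4, 0) → Z = -48
  (7/5, 0) → Z = -84/5

a = 28/5, b = 4/5, minimum Z = -344/5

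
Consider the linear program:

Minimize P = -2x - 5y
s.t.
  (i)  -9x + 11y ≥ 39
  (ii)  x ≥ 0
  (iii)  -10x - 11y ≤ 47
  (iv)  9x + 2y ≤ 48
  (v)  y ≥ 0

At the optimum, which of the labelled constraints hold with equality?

Feasible corners and P = -2x - 5y:
  (0, 39/11) → P = -195/11
  (50/13, 87/13) → P = -535/13
  (0, 24) → P = -120

The minimum is at (0, 24). Substituting into each constraint, equality holds for (ii) and (iv); the remaining constraints have slack.

(ii) and (iv)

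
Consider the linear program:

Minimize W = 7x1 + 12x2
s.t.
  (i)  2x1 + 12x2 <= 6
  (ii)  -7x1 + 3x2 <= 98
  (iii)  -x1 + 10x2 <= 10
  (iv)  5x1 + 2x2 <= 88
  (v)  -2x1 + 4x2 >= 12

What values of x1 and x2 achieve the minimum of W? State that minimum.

x1 = -178/11, x2 = -56/11, minimum W = -1918/11

Extreme points and W = 7x1 + 12x2:
  (-950/67, -28/67) → W = -6986/67
  (-178/11, -56/11) → W = -1918/11
  (-5, 1/2) → W = -29

At the optimal vertex, -7x1 + 3x2 = 98 and -2x1 + 4x2 = 12.
Solving simultaneously gives x1 = -178/11, x2 = -56/11.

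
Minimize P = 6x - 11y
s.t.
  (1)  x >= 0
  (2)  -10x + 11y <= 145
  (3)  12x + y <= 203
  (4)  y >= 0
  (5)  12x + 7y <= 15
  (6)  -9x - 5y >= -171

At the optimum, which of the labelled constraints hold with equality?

Feasible corners and P = 6x - 11y:
  (0, 0) → P = 0
  (0, 15/7) → P = -165/7
  (5/4, 0) → P = 15/2

The minimum is at (0, 15/7). Substituting into each constraint, equality holds for (1) and (5); the remaining constraints have slack.

(1) and (5)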